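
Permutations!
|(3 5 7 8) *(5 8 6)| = 6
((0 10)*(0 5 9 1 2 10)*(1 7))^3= ((1 2 10 5 9 7))^3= (1 5)(2 9)(7 10)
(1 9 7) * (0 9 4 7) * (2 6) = (0 9)(1 4 7)(2 6) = [9, 4, 6, 3, 7, 5, 2, 1, 8, 0]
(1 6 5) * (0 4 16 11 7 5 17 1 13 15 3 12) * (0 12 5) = [4, 6, 2, 5, 16, 13, 17, 0, 8, 9, 10, 7, 12, 15, 14, 3, 11, 1] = (0 4 16 11 7)(1 6 17)(3 5 13 15)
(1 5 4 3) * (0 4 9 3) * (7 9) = (0 4)(1 5 7 9 3) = [4, 5, 2, 1, 0, 7, 6, 9, 8, 3]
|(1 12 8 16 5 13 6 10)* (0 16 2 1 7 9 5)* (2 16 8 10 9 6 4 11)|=33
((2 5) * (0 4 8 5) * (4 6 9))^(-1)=(0 2 5 8 4 9 6)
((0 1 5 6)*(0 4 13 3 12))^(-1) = ((0 1 5 6 4 13 3 12))^(-1) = (0 12 3 13 4 6 5 1)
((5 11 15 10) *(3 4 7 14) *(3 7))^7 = (3 4)(5 10 15 11)(7 14) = ((3 4)(5 11 15 10)(7 14))^7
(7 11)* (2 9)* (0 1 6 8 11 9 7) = [1, 6, 7, 3, 4, 5, 8, 9, 11, 2, 10, 0] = (0 1 6 8 11)(2 7 9)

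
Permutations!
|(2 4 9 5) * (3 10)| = |(2 4 9 5)(3 10)| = 4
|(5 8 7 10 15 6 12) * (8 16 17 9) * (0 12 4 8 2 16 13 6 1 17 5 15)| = 15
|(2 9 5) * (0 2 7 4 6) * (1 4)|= |(0 2 9 5 7 1 4 6)|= 8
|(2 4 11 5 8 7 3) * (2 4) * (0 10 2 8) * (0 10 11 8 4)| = |(0 11 5 10 2 4 8 7 3)| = 9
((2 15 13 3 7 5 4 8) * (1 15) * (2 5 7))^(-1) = (1 2 3 13 15)(4 5 8)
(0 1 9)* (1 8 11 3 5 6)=[8, 9, 2, 5, 4, 6, 1, 7, 11, 0, 10, 3]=(0 8 11 3 5 6 1 9)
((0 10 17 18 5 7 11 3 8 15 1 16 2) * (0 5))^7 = (0 18 17 10)(1 8 11 5 16 15 3 7 2)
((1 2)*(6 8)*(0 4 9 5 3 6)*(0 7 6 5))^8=(0 9 4)(6 7 8)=((0 4 9)(1 2)(3 5)(6 8 7))^8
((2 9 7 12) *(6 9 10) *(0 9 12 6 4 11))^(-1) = ((0 9 7 6 12 2 10 4 11))^(-1) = (0 11 4 10 2 12 6 7 9)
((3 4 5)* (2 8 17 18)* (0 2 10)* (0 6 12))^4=(0 18)(2 10)(3 4 5)(6 8)(12 17)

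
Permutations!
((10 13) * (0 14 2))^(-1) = (0 2 14)(10 13)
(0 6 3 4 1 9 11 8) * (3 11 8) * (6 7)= (0 7 6 11 3 4 1 9 8)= [7, 9, 2, 4, 1, 5, 11, 6, 0, 8, 10, 3]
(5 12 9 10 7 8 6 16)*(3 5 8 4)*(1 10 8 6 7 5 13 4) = [0, 10, 2, 13, 3, 12, 16, 1, 7, 8, 5, 11, 9, 4, 14, 15, 6] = (1 10 5 12 9 8 7)(3 13 4)(6 16)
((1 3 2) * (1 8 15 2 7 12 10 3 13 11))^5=((1 13 11)(2 8 15)(3 7 12 10))^5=(1 11 13)(2 15 8)(3 7 12 10)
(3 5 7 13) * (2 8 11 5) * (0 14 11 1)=(0 14 11 5 7 13 3 2 8 1)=[14, 0, 8, 2, 4, 7, 6, 13, 1, 9, 10, 5, 12, 3, 11]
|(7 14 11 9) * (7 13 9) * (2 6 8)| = 6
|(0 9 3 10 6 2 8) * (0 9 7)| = 6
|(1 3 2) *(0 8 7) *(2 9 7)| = 7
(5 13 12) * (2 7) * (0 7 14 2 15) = [7, 1, 14, 3, 4, 13, 6, 15, 8, 9, 10, 11, 5, 12, 2, 0] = (0 7 15)(2 14)(5 13 12)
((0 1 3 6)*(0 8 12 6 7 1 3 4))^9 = ((0 3 7 1 4)(6 8 12))^9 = (12)(0 4 1 7 3)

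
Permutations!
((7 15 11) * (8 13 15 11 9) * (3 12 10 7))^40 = (15)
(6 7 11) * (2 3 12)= (2 3 12)(6 7 11)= [0, 1, 3, 12, 4, 5, 7, 11, 8, 9, 10, 6, 2]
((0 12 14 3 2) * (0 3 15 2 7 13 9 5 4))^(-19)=(0 15 7 5 12 2 13 4 14 3 9)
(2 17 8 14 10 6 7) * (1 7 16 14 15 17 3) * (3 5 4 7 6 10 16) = (1 6 3)(2 5 4 7)(8 15 17)(14 16) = [0, 6, 5, 1, 7, 4, 3, 2, 15, 9, 10, 11, 12, 13, 16, 17, 14, 8]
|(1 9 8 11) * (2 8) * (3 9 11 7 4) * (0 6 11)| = |(0 6 11 1)(2 8 7 4 3 9)| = 12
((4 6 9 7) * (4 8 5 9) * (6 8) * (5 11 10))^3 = (4 10 7 8 5 6 11 9)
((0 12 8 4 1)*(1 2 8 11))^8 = (12)(2 4 8)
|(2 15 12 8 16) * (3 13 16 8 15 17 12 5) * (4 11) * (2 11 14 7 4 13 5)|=12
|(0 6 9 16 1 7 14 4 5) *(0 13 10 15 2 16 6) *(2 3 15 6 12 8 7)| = |(1 2 16)(3 15)(4 5 13 10 6 9 12 8 7 14)| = 30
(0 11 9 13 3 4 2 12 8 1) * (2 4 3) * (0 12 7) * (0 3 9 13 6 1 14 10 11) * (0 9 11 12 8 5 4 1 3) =(0 9 6 3 11 13 2 7)(1 8 14 10 12 5 4) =[9, 8, 7, 11, 1, 4, 3, 0, 14, 6, 12, 13, 5, 2, 10]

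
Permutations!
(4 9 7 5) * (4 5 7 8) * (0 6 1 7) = (0 6 1 7)(4 9 8) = [6, 7, 2, 3, 9, 5, 1, 0, 4, 8]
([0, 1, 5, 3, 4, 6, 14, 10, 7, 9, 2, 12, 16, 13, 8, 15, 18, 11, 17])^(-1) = [0, 1, 10, 3, 4, 2, 5, 8, 14, 9, 7, 17, 11, 13, 6, 15, 12, 18, 16]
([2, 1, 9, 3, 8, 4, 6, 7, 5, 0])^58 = (0 2 9)(4 8 5)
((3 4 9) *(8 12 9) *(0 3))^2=((0 3 4 8 12 9))^2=(0 4 12)(3 8 9)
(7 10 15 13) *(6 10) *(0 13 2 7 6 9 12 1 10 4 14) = (0 13 6 4 14)(1 10 15 2 7 9 12) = [13, 10, 7, 3, 14, 5, 4, 9, 8, 12, 15, 11, 1, 6, 0, 2]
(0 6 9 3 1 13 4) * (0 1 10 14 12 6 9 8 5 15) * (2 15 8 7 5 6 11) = (0 9 3 10 14 12 11 2 15)(1 13 4)(5 8 6 7) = [9, 13, 15, 10, 1, 8, 7, 5, 6, 3, 14, 2, 11, 4, 12, 0]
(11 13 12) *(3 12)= [0, 1, 2, 12, 4, 5, 6, 7, 8, 9, 10, 13, 11, 3]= (3 12 11 13)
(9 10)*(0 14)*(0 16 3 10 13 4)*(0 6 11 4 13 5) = (0 14 16 3 10 9 5)(4 6 11) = [14, 1, 2, 10, 6, 0, 11, 7, 8, 5, 9, 4, 12, 13, 16, 15, 3]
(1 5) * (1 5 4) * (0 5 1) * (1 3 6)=(0 5 3 6 1 4)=[5, 4, 2, 6, 0, 3, 1]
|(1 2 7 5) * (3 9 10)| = 12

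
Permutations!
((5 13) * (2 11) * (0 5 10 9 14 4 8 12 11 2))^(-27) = (0 10 4 11 13 14 12 5 9 8)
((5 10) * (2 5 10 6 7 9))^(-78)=((10)(2 5 6 7 9))^(-78)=(10)(2 6 9 5 7)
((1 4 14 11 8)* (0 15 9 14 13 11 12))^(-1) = (0 12 14 9 15)(1 8 11 13 4)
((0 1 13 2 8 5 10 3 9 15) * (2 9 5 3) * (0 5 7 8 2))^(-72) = ((0 1 13 9 15 5 10)(3 7 8))^(-72) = (0 5 9 1 10 15 13)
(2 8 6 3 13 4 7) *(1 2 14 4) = [0, 2, 8, 13, 7, 5, 3, 14, 6, 9, 10, 11, 12, 1, 4] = (1 2 8 6 3 13)(4 7 14)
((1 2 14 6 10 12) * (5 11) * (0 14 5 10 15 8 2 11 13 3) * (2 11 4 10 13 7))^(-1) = ((0 14 6 15 8 11 13 3)(1 4 10 12)(2 5 7))^(-1) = (0 3 13 11 8 15 6 14)(1 12 10 4)(2 7 5)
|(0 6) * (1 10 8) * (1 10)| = |(0 6)(8 10)| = 2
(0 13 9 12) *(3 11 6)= [13, 1, 2, 11, 4, 5, 3, 7, 8, 12, 10, 6, 0, 9]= (0 13 9 12)(3 11 6)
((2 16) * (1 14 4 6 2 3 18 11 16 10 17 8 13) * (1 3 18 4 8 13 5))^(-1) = ((1 14 8 5)(2 10 17 13 3 4 6)(11 16 18))^(-1) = (1 5 8 14)(2 6 4 3 13 17 10)(11 18 16)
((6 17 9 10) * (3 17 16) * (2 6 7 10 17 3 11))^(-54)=((2 6 16 11)(7 10)(9 17))^(-54)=(17)(2 16)(6 11)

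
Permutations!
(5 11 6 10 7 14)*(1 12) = (1 12)(5 11 6 10 7 14) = [0, 12, 2, 3, 4, 11, 10, 14, 8, 9, 7, 6, 1, 13, 5]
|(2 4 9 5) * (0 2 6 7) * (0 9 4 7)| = 6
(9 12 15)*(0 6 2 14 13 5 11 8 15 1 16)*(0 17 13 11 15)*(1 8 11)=(0 6 2 14 1 16 17 13 5 15 9 12 8)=[6, 16, 14, 3, 4, 15, 2, 7, 0, 12, 10, 11, 8, 5, 1, 9, 17, 13]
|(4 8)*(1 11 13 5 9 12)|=|(1 11 13 5 9 12)(4 8)|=6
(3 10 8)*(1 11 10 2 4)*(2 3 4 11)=[0, 2, 11, 3, 1, 5, 6, 7, 4, 9, 8, 10]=(1 2 11 10 8 4)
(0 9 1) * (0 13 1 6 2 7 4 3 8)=(0 9 6 2 7 4 3 8)(1 13)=[9, 13, 7, 8, 3, 5, 2, 4, 0, 6, 10, 11, 12, 1]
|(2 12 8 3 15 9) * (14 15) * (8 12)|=6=|(2 8 3 14 15 9)|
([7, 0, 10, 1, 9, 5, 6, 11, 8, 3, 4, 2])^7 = [3, 9, 7, 4, 2, 5, 6, 1, 8, 10, 11, 0]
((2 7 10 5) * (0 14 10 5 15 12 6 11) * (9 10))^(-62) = (0 9 15 6)(2 7 5)(10 12 11 14)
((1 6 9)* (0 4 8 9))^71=((0 4 8 9 1 6))^71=(0 6 1 9 8 4)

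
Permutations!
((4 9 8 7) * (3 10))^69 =((3 10)(4 9 8 7))^69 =(3 10)(4 9 8 7)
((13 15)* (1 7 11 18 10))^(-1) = (1 10 18 11 7)(13 15)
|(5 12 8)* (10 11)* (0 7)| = 6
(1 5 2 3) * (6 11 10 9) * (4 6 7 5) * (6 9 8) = (1 4 9 7 5 2 3)(6 11 10 8) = [0, 4, 3, 1, 9, 2, 11, 5, 6, 7, 8, 10]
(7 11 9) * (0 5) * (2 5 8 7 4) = (0 8 7 11 9 4 2 5) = [8, 1, 5, 3, 2, 0, 6, 11, 7, 4, 10, 9]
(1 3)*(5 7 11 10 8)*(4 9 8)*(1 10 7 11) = (1 3 10 4 9 8 5 11 7) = [0, 3, 2, 10, 9, 11, 6, 1, 5, 8, 4, 7]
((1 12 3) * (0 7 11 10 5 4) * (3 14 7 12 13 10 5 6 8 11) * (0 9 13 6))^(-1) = ((0 12 14 7 3 1 6 8 11 5 4 9 13 10))^(-1) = (0 10 13 9 4 5 11 8 6 1 3 7 14 12)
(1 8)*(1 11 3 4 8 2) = (1 2)(3 4 8 11) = [0, 2, 1, 4, 8, 5, 6, 7, 11, 9, 10, 3]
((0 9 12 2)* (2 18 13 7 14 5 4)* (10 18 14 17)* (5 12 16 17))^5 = ((0 9 16 17 10 18 13 7 5 4 2)(12 14))^5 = (0 18 2 10 4 17 5 16 7 9 13)(12 14)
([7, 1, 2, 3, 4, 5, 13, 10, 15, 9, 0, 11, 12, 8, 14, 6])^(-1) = (0 10 7)(6 15 8 13)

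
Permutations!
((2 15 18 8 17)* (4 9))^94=(2 17 8 18 15)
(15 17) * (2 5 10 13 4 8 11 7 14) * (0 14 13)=(0 14 2 5 10)(4 8 11 7 13)(15 17)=[14, 1, 5, 3, 8, 10, 6, 13, 11, 9, 0, 7, 12, 4, 2, 17, 16, 15]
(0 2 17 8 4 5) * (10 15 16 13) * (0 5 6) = [2, 1, 17, 3, 6, 5, 0, 7, 4, 9, 15, 11, 12, 10, 14, 16, 13, 8] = (0 2 17 8 4 6)(10 15 16 13)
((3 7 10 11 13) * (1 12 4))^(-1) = (1 4 12)(3 13 11 10 7)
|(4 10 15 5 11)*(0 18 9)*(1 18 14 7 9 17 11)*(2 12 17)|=|(0 14 7 9)(1 18 2 12 17 11 4 10 15 5)|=20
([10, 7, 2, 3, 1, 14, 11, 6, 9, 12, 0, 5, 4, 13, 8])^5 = (0 10)(1 14)(4 5)(6 9)(7 8)(11 12)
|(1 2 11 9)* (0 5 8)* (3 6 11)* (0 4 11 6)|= |(0 5 8 4 11 9 1 2 3)|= 9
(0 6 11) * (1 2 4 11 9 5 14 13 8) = (0 6 9 5 14 13 8 1 2 4 11) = [6, 2, 4, 3, 11, 14, 9, 7, 1, 5, 10, 0, 12, 8, 13]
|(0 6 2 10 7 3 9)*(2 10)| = |(0 6 10 7 3 9)| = 6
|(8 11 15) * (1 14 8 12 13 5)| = 8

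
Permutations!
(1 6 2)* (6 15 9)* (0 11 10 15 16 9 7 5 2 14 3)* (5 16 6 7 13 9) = (0 11 10 15 13 9 7 16 5 2 1 6 14 3) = [11, 6, 1, 0, 4, 2, 14, 16, 8, 7, 15, 10, 12, 9, 3, 13, 5]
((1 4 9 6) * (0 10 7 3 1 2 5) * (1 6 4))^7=((0 10 7 3 6 2 5)(4 9))^7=(10)(4 9)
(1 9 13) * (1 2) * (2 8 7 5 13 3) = [0, 9, 1, 2, 4, 13, 6, 5, 7, 3, 10, 11, 12, 8] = (1 9 3 2)(5 13 8 7)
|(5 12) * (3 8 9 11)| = 4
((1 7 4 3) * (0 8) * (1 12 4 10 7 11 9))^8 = (1 9 11)(3 4 12)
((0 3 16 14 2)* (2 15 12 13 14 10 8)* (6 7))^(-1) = ((0 3 16 10 8 2)(6 7)(12 13 14 15))^(-1) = (0 2 8 10 16 3)(6 7)(12 15 14 13)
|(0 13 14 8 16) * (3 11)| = 10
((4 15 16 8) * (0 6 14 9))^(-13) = ((0 6 14 9)(4 15 16 8))^(-13) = (0 9 14 6)(4 8 16 15)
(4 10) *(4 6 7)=(4 10 6 7)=[0, 1, 2, 3, 10, 5, 7, 4, 8, 9, 6]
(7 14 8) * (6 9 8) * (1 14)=(1 14 6 9 8 7)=[0, 14, 2, 3, 4, 5, 9, 1, 7, 8, 10, 11, 12, 13, 6]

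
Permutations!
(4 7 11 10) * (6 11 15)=(4 7 15 6 11 10)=[0, 1, 2, 3, 7, 5, 11, 15, 8, 9, 4, 10, 12, 13, 14, 6]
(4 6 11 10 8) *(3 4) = (3 4 6 11 10 8) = [0, 1, 2, 4, 6, 5, 11, 7, 3, 9, 8, 10]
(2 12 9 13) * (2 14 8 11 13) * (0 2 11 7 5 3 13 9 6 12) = (0 2)(3 13 14 8 7 5)(6 12)(9 11) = [2, 1, 0, 13, 4, 3, 12, 5, 7, 11, 10, 9, 6, 14, 8]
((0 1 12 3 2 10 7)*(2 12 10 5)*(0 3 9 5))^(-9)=(12)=((0 1 10 7 3 12 9 5 2))^(-9)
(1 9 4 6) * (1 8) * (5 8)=(1 9 4 6 5 8)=[0, 9, 2, 3, 6, 8, 5, 7, 1, 4]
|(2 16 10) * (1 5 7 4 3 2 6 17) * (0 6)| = 11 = |(0 6 17 1 5 7 4 3 2 16 10)|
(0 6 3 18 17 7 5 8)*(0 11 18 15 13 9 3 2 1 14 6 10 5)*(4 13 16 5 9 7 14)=(0 10 9 3 15 16 5 8 11 18 17 14 6 2 1 4 13 7)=[10, 4, 1, 15, 13, 8, 2, 0, 11, 3, 9, 18, 12, 7, 6, 16, 5, 14, 17]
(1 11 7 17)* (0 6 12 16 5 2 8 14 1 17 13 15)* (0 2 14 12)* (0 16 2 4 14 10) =(17)(0 6 16 5 10)(1 11 7 13 15 4 14)(2 8 12) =[6, 11, 8, 3, 14, 10, 16, 13, 12, 9, 0, 7, 2, 15, 1, 4, 5, 17]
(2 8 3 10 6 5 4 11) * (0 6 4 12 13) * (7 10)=(0 6 5 12 13)(2 8 3 7 10 4 11)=[6, 1, 8, 7, 11, 12, 5, 10, 3, 9, 4, 2, 13, 0]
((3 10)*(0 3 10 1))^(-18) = ((10)(0 3 1))^(-18) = (10)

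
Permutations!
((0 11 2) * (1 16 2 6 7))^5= (0 16 7 11 2 1 6)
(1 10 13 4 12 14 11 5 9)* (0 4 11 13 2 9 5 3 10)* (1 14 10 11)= (0 4 12 10 2 9 14 13 1)(3 11)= [4, 0, 9, 11, 12, 5, 6, 7, 8, 14, 2, 3, 10, 1, 13]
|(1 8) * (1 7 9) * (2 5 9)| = 6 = |(1 8 7 2 5 9)|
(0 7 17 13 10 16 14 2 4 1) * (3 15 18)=(0 7 17 13 10 16 14 2 4 1)(3 15 18)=[7, 0, 4, 15, 1, 5, 6, 17, 8, 9, 16, 11, 12, 10, 2, 18, 14, 13, 3]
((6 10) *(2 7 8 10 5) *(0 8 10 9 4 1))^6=(0 8 9 4 1)(2 7 10 6 5)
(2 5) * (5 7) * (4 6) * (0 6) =[6, 1, 7, 3, 0, 2, 4, 5] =(0 6 4)(2 7 5)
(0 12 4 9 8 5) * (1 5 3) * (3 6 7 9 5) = (0 12 4 5)(1 3)(6 7 9 8) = [12, 3, 2, 1, 5, 0, 7, 9, 6, 8, 10, 11, 4]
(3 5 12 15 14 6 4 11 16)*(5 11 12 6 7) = (3 11 16)(4 12 15 14 7 5 6) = [0, 1, 2, 11, 12, 6, 4, 5, 8, 9, 10, 16, 15, 13, 7, 14, 3]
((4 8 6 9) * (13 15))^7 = (4 9 6 8)(13 15)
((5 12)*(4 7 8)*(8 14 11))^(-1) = (4 8 11 14 7)(5 12)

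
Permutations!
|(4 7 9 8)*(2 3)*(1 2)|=|(1 2 3)(4 7 9 8)|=12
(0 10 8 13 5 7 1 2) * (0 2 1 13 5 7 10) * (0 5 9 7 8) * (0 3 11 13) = (0 5 10 3 11 13 8 9 7) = [5, 1, 2, 11, 4, 10, 6, 0, 9, 7, 3, 13, 12, 8]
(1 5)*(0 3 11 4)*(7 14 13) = (0 3 11 4)(1 5)(7 14 13) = [3, 5, 2, 11, 0, 1, 6, 14, 8, 9, 10, 4, 12, 7, 13]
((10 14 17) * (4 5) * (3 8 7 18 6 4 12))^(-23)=(3 8 7 18 6 4 5 12)(10 14 17)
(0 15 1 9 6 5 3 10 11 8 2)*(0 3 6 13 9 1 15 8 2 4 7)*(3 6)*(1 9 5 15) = (0 8 4 7)(1 9 13 5 3 10 11 2 6 15) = [8, 9, 6, 10, 7, 3, 15, 0, 4, 13, 11, 2, 12, 5, 14, 1]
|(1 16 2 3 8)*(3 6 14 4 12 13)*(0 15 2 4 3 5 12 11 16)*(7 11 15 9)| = 39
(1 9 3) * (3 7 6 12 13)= (1 9 7 6 12 13 3)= [0, 9, 2, 1, 4, 5, 12, 6, 8, 7, 10, 11, 13, 3]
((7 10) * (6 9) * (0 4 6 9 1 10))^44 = (0 6 10)(1 7 4)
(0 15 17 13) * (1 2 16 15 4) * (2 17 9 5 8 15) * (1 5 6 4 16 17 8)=(0 16 2 17 13)(1 8 15 9 6 4 5)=[16, 8, 17, 3, 5, 1, 4, 7, 15, 6, 10, 11, 12, 0, 14, 9, 2, 13]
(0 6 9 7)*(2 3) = (0 6 9 7)(2 3) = [6, 1, 3, 2, 4, 5, 9, 0, 8, 7]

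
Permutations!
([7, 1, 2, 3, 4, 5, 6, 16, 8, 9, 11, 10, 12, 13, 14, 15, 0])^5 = (0 16 7)(10 11)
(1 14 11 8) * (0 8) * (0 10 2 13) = (0 8 1 14 11 10 2 13) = [8, 14, 13, 3, 4, 5, 6, 7, 1, 9, 2, 10, 12, 0, 11]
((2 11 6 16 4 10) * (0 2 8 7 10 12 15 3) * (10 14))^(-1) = (0 3 15 12 4 16 6 11 2)(7 8 10 14)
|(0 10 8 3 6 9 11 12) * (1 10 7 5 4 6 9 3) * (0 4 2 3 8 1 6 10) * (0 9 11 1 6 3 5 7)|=14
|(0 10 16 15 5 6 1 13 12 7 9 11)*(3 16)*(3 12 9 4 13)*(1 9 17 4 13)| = 15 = |(0 10 12 7 13 17 4 1 3 16 15 5 6 9 11)|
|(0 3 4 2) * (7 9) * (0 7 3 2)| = |(0 2 7 9 3 4)| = 6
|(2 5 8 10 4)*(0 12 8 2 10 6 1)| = |(0 12 8 6 1)(2 5)(4 10)| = 10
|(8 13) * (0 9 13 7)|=5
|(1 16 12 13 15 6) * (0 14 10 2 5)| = 30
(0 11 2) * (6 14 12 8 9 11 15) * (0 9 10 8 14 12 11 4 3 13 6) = [15, 1, 9, 13, 3, 5, 12, 7, 10, 4, 8, 2, 14, 6, 11, 0] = (0 15)(2 9 4 3 13 6 12 14 11)(8 10)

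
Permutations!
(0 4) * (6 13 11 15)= [4, 1, 2, 3, 0, 5, 13, 7, 8, 9, 10, 15, 12, 11, 14, 6]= (0 4)(6 13 11 15)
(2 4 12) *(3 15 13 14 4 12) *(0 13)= (0 13 14 4 3 15)(2 12)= [13, 1, 12, 15, 3, 5, 6, 7, 8, 9, 10, 11, 2, 14, 4, 0]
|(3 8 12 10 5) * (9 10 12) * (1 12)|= 10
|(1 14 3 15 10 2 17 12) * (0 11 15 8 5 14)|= 8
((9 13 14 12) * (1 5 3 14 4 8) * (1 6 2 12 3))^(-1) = (1 5)(2 6 8 4 13 9 12)(3 14)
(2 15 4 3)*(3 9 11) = [0, 1, 15, 2, 9, 5, 6, 7, 8, 11, 10, 3, 12, 13, 14, 4] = (2 15 4 9 11 3)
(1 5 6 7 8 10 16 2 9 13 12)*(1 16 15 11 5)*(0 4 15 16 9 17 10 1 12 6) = [4, 12, 17, 3, 15, 0, 7, 8, 1, 13, 16, 5, 9, 6, 14, 11, 2, 10] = (0 4 15 11 5)(1 12 9 13 6 7 8)(2 17 10 16)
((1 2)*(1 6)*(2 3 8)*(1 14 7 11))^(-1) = (1 11 7 14 6 2 8 3)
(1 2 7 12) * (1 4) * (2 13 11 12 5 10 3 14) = (1 13 11 12 4)(2 7 5 10 3 14) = [0, 13, 7, 14, 1, 10, 6, 5, 8, 9, 3, 12, 4, 11, 2]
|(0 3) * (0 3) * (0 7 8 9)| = 4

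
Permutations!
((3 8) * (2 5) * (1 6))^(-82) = (8)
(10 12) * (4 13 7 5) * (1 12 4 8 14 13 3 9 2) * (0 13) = [13, 12, 1, 9, 3, 8, 6, 5, 14, 2, 4, 11, 10, 7, 0] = (0 13 7 5 8 14)(1 12 10 4 3 9 2)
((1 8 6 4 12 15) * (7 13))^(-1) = ((1 8 6 4 12 15)(7 13))^(-1) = (1 15 12 4 6 8)(7 13)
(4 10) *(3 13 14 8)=(3 13 14 8)(4 10)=[0, 1, 2, 13, 10, 5, 6, 7, 3, 9, 4, 11, 12, 14, 8]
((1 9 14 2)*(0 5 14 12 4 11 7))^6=((0 5 14 2 1 9 12 4 11 7))^6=(0 12 14 11 1)(2 7 9 5 4)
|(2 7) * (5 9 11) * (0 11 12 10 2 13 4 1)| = |(0 11 5 9 12 10 2 7 13 4 1)| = 11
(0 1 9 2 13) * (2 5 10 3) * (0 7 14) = [1, 9, 13, 2, 4, 10, 6, 14, 8, 5, 3, 11, 12, 7, 0] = (0 1 9 5 10 3 2 13 7 14)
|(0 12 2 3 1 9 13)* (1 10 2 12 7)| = 15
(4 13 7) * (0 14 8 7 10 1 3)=[14, 3, 2, 0, 13, 5, 6, 4, 7, 9, 1, 11, 12, 10, 8]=(0 14 8 7 4 13 10 1 3)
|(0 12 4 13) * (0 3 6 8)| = 7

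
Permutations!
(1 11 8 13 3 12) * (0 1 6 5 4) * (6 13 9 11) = [1, 6, 2, 12, 0, 4, 5, 7, 9, 11, 10, 8, 13, 3] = (0 1 6 5 4)(3 12 13)(8 9 11)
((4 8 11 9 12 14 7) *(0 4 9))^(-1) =(0 11 8 4)(7 14 12 9)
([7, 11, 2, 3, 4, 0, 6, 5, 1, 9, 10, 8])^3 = (11)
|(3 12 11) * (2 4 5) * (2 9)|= 12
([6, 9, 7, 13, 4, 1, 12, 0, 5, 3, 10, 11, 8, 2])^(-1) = [7, 5, 13, 9, 4, 8, 0, 2, 12, 1, 10, 11, 6, 3]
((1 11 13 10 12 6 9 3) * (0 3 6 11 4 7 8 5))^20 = (13)(0 5 8 7 4 1 3)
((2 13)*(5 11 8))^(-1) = (2 13)(5 8 11)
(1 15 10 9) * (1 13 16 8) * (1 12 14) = [0, 15, 2, 3, 4, 5, 6, 7, 12, 13, 9, 11, 14, 16, 1, 10, 8] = (1 15 10 9 13 16 8 12 14)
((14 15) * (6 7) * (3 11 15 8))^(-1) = (3 8 14 15 11)(6 7)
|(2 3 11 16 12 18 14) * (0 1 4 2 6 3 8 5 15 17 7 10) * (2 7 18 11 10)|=|(0 1 4 7 2 8 5 15 17 18 14 6 3 10)(11 16 12)|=42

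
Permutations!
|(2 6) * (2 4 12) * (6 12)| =2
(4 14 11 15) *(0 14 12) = (0 14 11 15 4 12) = [14, 1, 2, 3, 12, 5, 6, 7, 8, 9, 10, 15, 0, 13, 11, 4]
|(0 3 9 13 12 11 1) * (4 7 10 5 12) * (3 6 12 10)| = |(0 6 12 11 1)(3 9 13 4 7)(5 10)| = 10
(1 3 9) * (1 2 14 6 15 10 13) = (1 3 9 2 14 6 15 10 13) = [0, 3, 14, 9, 4, 5, 15, 7, 8, 2, 13, 11, 12, 1, 6, 10]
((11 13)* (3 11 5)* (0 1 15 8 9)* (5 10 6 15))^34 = ((0 1 5 3 11 13 10 6 15 8 9))^34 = (0 1 5 3 11 13 10 6 15 8 9)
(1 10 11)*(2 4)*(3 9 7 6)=(1 10 11)(2 4)(3 9 7 6)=[0, 10, 4, 9, 2, 5, 3, 6, 8, 7, 11, 1]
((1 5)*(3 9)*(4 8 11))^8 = ((1 5)(3 9)(4 8 11))^8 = (4 11 8)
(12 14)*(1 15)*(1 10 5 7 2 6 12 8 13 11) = [0, 15, 6, 3, 4, 7, 12, 2, 13, 9, 5, 1, 14, 11, 8, 10] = (1 15 10 5 7 2 6 12 14 8 13 11)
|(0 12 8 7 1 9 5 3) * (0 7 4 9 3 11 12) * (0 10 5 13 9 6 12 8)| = 24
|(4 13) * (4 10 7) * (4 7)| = |(4 13 10)| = 3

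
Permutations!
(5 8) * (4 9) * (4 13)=(4 9 13)(5 8)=[0, 1, 2, 3, 9, 8, 6, 7, 5, 13, 10, 11, 12, 4]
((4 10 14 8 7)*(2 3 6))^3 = ((2 3 6)(4 10 14 8 7))^3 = (4 8 10 7 14)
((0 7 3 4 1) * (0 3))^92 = (7)(1 4 3)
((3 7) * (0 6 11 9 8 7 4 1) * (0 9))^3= (11)(1 7)(3 9)(4 8)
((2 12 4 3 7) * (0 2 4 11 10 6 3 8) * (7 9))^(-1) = (0 8 4 7 9 3 6 10 11 12 2) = ((0 2 12 11 10 6 3 9 7 4 8))^(-1)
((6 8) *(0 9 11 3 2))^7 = ((0 9 11 3 2)(6 8))^7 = (0 11 2 9 3)(6 8)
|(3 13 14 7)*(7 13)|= 2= |(3 7)(13 14)|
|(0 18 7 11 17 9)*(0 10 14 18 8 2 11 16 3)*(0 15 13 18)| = |(0 8 2 11 17 9 10 14)(3 15 13 18 7 16)| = 24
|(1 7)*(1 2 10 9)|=|(1 7 2 10 9)|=5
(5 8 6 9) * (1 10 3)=(1 10 3)(5 8 6 9)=[0, 10, 2, 1, 4, 8, 9, 7, 6, 5, 3]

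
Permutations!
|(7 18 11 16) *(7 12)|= |(7 18 11 16 12)|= 5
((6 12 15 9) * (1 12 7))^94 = (1 6 15)(7 9 12)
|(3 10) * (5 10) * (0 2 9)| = |(0 2 9)(3 5 10)| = 3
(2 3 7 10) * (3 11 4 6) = (2 11 4 6 3 7 10) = [0, 1, 11, 7, 6, 5, 3, 10, 8, 9, 2, 4]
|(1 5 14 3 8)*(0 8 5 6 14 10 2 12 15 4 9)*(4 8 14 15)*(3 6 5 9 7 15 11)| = |(0 14 6 11 3 9)(1 5 10 2 12 4 7 15 8)| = 18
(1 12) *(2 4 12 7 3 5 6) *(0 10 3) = (0 10 3 5 6 2 4 12 1 7) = [10, 7, 4, 5, 12, 6, 2, 0, 8, 9, 3, 11, 1]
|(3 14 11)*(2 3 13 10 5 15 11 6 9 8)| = 30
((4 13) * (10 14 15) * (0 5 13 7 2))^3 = (15)(0 4)(2 13)(5 7)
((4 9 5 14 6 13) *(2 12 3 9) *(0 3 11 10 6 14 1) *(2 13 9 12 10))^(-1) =(14)(0 1 5 9 6 10 2 11 12 3)(4 13)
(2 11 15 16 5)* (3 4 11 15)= [0, 1, 15, 4, 11, 2, 6, 7, 8, 9, 10, 3, 12, 13, 14, 16, 5]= (2 15 16 5)(3 4 11)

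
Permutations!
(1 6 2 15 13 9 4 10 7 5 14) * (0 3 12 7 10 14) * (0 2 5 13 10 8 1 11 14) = (0 3 12 7 13 9 4)(1 6 5 2 15 10 8)(11 14) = [3, 6, 15, 12, 0, 2, 5, 13, 1, 4, 8, 14, 7, 9, 11, 10]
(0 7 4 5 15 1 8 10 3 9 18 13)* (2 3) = (0 7 4 5 15 1 8 10 2 3 9 18 13) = [7, 8, 3, 9, 5, 15, 6, 4, 10, 18, 2, 11, 12, 0, 14, 1, 16, 17, 13]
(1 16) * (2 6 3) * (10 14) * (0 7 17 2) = [7, 16, 6, 0, 4, 5, 3, 17, 8, 9, 14, 11, 12, 13, 10, 15, 1, 2] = (0 7 17 2 6 3)(1 16)(10 14)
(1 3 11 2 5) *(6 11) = (1 3 6 11 2 5) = [0, 3, 5, 6, 4, 1, 11, 7, 8, 9, 10, 2]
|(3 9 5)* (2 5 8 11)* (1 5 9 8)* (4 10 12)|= 21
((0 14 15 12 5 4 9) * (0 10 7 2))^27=(0 10 5 14 7 4 15 2 9 12)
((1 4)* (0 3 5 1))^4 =(0 4 1 5 3)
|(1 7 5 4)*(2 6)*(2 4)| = |(1 7 5 2 6 4)| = 6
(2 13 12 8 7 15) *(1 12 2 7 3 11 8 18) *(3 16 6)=(1 12 18)(2 13)(3 11 8 16 6)(7 15)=[0, 12, 13, 11, 4, 5, 3, 15, 16, 9, 10, 8, 18, 2, 14, 7, 6, 17, 1]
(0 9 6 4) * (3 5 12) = (0 9 6 4)(3 5 12) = [9, 1, 2, 5, 0, 12, 4, 7, 8, 6, 10, 11, 3]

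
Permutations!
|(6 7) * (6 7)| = 1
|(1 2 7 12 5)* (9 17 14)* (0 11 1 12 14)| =8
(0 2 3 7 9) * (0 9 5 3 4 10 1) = (0 2 4 10 1)(3 7 5) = [2, 0, 4, 7, 10, 3, 6, 5, 8, 9, 1]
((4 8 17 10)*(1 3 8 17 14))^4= ((1 3 8 14)(4 17 10))^4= (4 17 10)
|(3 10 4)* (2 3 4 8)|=4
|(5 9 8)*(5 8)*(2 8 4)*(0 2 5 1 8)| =10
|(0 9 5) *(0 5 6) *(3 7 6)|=5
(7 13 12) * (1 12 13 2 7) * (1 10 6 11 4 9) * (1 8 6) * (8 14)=(1 12 10)(2 7)(4 9 14 8 6 11)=[0, 12, 7, 3, 9, 5, 11, 2, 6, 14, 1, 4, 10, 13, 8]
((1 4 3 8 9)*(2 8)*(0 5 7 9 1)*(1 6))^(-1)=((0 5 7 9)(1 4 3 2 8 6))^(-1)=(0 9 7 5)(1 6 8 2 3 4)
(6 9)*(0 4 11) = [4, 1, 2, 3, 11, 5, 9, 7, 8, 6, 10, 0] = (0 4 11)(6 9)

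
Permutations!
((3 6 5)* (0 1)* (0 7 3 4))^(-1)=(0 4 5 6 3 7 1)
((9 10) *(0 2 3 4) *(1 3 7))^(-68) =((0 2 7 1 3 4)(9 10))^(-68) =(10)(0 3 7)(1 2 4)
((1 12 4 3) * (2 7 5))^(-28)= ((1 12 4 3)(2 7 5))^(-28)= (12)(2 5 7)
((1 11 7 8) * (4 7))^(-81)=((1 11 4 7 8))^(-81)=(1 8 7 4 11)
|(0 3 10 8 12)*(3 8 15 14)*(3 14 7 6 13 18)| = 21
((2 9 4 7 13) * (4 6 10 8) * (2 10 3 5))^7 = ((2 9 6 3 5)(4 7 13 10 8))^7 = (2 6 5 9 3)(4 13 8 7 10)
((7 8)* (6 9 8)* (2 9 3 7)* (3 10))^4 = (10)(2 9 8)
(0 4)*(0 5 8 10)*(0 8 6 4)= (4 5 6)(8 10)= [0, 1, 2, 3, 5, 6, 4, 7, 10, 9, 8]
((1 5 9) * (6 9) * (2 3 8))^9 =(1 5 6 9)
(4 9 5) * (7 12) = (4 9 5)(7 12) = [0, 1, 2, 3, 9, 4, 6, 12, 8, 5, 10, 11, 7]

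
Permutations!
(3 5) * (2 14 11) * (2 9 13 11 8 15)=(2 14 8 15)(3 5)(9 13 11)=[0, 1, 14, 5, 4, 3, 6, 7, 15, 13, 10, 9, 12, 11, 8, 2]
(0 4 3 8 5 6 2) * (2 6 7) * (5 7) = (0 4 3 8 7 2) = [4, 1, 0, 8, 3, 5, 6, 2, 7]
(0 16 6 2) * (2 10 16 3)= (0 3 2)(6 10 16)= [3, 1, 0, 2, 4, 5, 10, 7, 8, 9, 16, 11, 12, 13, 14, 15, 6]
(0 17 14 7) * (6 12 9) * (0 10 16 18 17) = (6 12 9)(7 10 16 18 17 14) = [0, 1, 2, 3, 4, 5, 12, 10, 8, 6, 16, 11, 9, 13, 7, 15, 18, 14, 17]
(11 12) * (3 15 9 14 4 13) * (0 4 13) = (0 4)(3 15 9 14 13)(11 12) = [4, 1, 2, 15, 0, 5, 6, 7, 8, 14, 10, 12, 11, 3, 13, 9]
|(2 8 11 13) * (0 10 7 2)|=|(0 10 7 2 8 11 13)|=7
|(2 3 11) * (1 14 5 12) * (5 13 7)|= |(1 14 13 7 5 12)(2 3 11)|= 6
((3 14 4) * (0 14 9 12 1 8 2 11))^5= ((0 14 4 3 9 12 1 8 2 11))^5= (0 12)(1 14)(2 3)(4 8)(9 11)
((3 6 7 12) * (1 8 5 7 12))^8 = (3 12 6)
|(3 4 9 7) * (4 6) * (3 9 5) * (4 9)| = |(3 6 9 7 4 5)| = 6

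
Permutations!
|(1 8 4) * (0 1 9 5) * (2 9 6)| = |(0 1 8 4 6 2 9 5)| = 8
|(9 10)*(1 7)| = |(1 7)(9 10)| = 2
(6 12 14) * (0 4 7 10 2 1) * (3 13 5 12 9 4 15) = [15, 0, 1, 13, 7, 12, 9, 10, 8, 4, 2, 11, 14, 5, 6, 3] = (0 15 3 13 5 12 14 6 9 4 7 10 2 1)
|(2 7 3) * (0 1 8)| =|(0 1 8)(2 7 3)| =3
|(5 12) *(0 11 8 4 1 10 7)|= |(0 11 8 4 1 10 7)(5 12)|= 14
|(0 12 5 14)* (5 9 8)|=|(0 12 9 8 5 14)|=6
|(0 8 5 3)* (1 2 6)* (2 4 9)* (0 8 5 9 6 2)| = 15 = |(0 5 3 8 9)(1 4 6)|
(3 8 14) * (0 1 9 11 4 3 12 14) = (0 1 9 11 4 3 8)(12 14) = [1, 9, 2, 8, 3, 5, 6, 7, 0, 11, 10, 4, 14, 13, 12]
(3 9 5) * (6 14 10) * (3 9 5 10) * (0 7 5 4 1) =[7, 0, 2, 4, 1, 9, 14, 5, 8, 10, 6, 11, 12, 13, 3] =(0 7 5 9 10 6 14 3 4 1)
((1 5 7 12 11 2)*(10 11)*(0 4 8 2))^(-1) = ((0 4 8 2 1 5 7 12 10 11))^(-1) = (0 11 10 12 7 5 1 2 8 4)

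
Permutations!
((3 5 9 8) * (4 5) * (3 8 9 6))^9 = ((9)(3 4 5 6))^9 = (9)(3 4 5 6)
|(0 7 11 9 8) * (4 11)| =|(0 7 4 11 9 8)| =6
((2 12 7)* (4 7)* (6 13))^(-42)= (13)(2 4)(7 12)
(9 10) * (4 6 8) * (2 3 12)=(2 3 12)(4 6 8)(9 10)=[0, 1, 3, 12, 6, 5, 8, 7, 4, 10, 9, 11, 2]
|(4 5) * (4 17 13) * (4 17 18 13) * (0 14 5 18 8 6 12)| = |(0 14 5 8 6 12)(4 18 13 17)| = 12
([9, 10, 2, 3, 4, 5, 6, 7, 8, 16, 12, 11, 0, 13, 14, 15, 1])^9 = (0 1)(9 10)(12 16)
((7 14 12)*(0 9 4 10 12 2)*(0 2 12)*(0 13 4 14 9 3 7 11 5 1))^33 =(0 11 9)(1 12 7)(3 5 14)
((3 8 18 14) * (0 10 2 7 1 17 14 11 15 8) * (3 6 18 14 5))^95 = ((0 10 2 7 1 17 5 3)(6 18 11 15 8 14))^95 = (0 3 5 17 1 7 2 10)(6 14 8 15 11 18)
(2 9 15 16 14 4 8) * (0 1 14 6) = (0 1 14 4 8 2 9 15 16 6) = [1, 14, 9, 3, 8, 5, 0, 7, 2, 15, 10, 11, 12, 13, 4, 16, 6]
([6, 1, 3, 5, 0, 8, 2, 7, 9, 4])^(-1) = (0 4 9 8 5 3 2 6)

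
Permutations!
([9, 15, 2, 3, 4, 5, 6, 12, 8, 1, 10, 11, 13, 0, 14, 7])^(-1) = [13, 9, 2, 3, 4, 5, 6, 15, 8, 0, 10, 11, 7, 12, 14, 1]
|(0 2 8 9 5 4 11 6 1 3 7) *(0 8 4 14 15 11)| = |(0 2 4)(1 3 7 8 9 5 14 15 11 6)| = 30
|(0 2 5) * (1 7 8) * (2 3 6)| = 15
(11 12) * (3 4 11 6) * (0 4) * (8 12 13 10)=(0 4 11 13 10 8 12 6 3)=[4, 1, 2, 0, 11, 5, 3, 7, 12, 9, 8, 13, 6, 10]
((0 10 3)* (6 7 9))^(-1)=(0 3 10)(6 9 7)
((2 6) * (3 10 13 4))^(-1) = ((2 6)(3 10 13 4))^(-1) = (2 6)(3 4 13 10)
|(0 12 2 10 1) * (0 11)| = 6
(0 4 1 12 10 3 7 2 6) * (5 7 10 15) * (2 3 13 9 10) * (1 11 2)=(0 4 11 2 6)(1 12 15 5 7 3)(9 10 13)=[4, 12, 6, 1, 11, 7, 0, 3, 8, 10, 13, 2, 15, 9, 14, 5]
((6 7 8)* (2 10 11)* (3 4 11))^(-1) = (2 11 4 3 10)(6 8 7)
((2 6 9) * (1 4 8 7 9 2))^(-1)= ((1 4 8 7 9)(2 6))^(-1)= (1 9 7 8 4)(2 6)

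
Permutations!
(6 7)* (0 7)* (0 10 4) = (0 7 6 10 4) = [7, 1, 2, 3, 0, 5, 10, 6, 8, 9, 4]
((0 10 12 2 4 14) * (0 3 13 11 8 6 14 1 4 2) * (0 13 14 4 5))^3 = (0 13 6 5 12 8 1 10 11 4)(3 14)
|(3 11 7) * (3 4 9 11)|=4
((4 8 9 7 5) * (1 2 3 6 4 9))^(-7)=((1 2 3 6 4 8)(5 9 7))^(-7)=(1 8 4 6 3 2)(5 7 9)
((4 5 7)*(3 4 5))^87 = (3 4)(5 7)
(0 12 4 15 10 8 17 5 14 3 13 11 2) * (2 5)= [12, 1, 0, 13, 15, 14, 6, 7, 17, 9, 8, 5, 4, 11, 3, 10, 16, 2]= (0 12 4 15 10 8 17 2)(3 13 11 5 14)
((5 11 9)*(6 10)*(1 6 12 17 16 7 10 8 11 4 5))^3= ((1 6 8 11 9)(4 5)(7 10 12 17 16))^3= (1 11 6 9 8)(4 5)(7 17 10 16 12)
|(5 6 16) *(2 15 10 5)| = |(2 15 10 5 6 16)| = 6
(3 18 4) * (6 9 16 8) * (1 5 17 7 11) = [0, 5, 2, 18, 3, 17, 9, 11, 6, 16, 10, 1, 12, 13, 14, 15, 8, 7, 4] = (1 5 17 7 11)(3 18 4)(6 9 16 8)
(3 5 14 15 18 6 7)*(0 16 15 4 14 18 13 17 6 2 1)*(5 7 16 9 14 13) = (0 9 14 4 13 17 6 16 15 5 18 2 1)(3 7) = [9, 0, 1, 7, 13, 18, 16, 3, 8, 14, 10, 11, 12, 17, 4, 5, 15, 6, 2]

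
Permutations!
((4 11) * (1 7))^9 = (1 7)(4 11)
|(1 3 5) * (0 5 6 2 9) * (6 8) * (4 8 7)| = |(0 5 1 3 7 4 8 6 2 9)| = 10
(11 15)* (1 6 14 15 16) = [0, 6, 2, 3, 4, 5, 14, 7, 8, 9, 10, 16, 12, 13, 15, 11, 1] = (1 6 14 15 11 16)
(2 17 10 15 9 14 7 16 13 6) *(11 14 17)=(2 11 14 7 16 13 6)(9 17 10 15)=[0, 1, 11, 3, 4, 5, 2, 16, 8, 17, 15, 14, 12, 6, 7, 9, 13, 10]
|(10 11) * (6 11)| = |(6 11 10)| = 3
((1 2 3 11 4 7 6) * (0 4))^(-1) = ((0 4 7 6 1 2 3 11))^(-1) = (0 11 3 2 1 6 7 4)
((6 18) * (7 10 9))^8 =(18)(7 9 10)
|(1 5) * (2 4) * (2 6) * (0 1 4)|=|(0 1 5 4 6 2)|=6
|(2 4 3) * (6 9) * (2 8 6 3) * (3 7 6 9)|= 10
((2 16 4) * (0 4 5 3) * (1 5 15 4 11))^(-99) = ((0 11 1 5 3)(2 16 15 4))^(-99) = (0 11 1 5 3)(2 16 15 4)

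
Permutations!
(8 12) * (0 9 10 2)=(0 9 10 2)(8 12)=[9, 1, 0, 3, 4, 5, 6, 7, 12, 10, 2, 11, 8]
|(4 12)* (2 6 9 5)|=|(2 6 9 5)(4 12)|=4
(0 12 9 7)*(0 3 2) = (0 12 9 7 3 2) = [12, 1, 0, 2, 4, 5, 6, 3, 8, 7, 10, 11, 9]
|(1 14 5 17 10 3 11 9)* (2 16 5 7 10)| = 28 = |(1 14 7 10 3 11 9)(2 16 5 17)|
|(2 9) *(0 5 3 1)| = |(0 5 3 1)(2 9)| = 4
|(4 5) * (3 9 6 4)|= 5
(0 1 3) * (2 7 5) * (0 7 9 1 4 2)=(0 4 2 9 1 3 7 5)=[4, 3, 9, 7, 2, 0, 6, 5, 8, 1]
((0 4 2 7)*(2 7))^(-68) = ((0 4 7))^(-68) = (0 4 7)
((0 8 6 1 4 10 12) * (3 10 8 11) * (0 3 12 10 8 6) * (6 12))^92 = ((0 11 6 1 4 12 3 8))^92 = (0 4)(1 8)(3 6)(11 12)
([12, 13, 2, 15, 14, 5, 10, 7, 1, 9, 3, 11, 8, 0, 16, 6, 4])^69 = (16)(0 13 1 8 12)(3 15 6 10)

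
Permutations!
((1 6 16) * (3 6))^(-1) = (1 16 6 3)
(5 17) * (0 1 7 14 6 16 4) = (0 1 7 14 6 16 4)(5 17) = [1, 7, 2, 3, 0, 17, 16, 14, 8, 9, 10, 11, 12, 13, 6, 15, 4, 5]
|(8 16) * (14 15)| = 2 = |(8 16)(14 15)|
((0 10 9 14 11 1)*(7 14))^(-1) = ((0 10 9 7 14 11 1))^(-1) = (0 1 11 14 7 9 10)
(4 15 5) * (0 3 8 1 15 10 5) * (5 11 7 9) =(0 3 8 1 15)(4 10 11 7 9 5) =[3, 15, 2, 8, 10, 4, 6, 9, 1, 5, 11, 7, 12, 13, 14, 0]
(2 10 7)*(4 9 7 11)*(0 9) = (0 9 7 2 10 11 4) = [9, 1, 10, 3, 0, 5, 6, 2, 8, 7, 11, 4]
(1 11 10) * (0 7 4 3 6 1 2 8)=[7, 11, 8, 6, 3, 5, 1, 4, 0, 9, 2, 10]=(0 7 4 3 6 1 11 10 2 8)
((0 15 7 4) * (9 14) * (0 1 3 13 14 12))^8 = (0 9 13 1 7)(3 4 15 12 14)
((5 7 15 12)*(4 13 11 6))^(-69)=(4 6 11 13)(5 12 15 7)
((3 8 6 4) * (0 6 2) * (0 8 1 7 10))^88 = (0 1 6 7 4 10 3)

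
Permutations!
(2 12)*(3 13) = [0, 1, 12, 13, 4, 5, 6, 7, 8, 9, 10, 11, 2, 3] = (2 12)(3 13)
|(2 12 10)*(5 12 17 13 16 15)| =8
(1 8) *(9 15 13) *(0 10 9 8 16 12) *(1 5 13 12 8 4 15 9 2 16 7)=(0 10 2 16 8 5 13 4 15 12)(1 7)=[10, 7, 16, 3, 15, 13, 6, 1, 5, 9, 2, 11, 0, 4, 14, 12, 8]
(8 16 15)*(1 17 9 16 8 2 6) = [0, 17, 6, 3, 4, 5, 1, 7, 8, 16, 10, 11, 12, 13, 14, 2, 15, 9] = (1 17 9 16 15 2 6)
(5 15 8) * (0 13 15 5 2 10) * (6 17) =[13, 1, 10, 3, 4, 5, 17, 7, 2, 9, 0, 11, 12, 15, 14, 8, 16, 6] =(0 13 15 8 2 10)(6 17)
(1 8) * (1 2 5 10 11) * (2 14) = (1 8 14 2 5 10 11) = [0, 8, 5, 3, 4, 10, 6, 7, 14, 9, 11, 1, 12, 13, 2]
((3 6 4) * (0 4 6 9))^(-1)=(0 9 3 4)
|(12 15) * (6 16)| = |(6 16)(12 15)| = 2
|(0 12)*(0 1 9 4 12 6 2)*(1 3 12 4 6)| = 10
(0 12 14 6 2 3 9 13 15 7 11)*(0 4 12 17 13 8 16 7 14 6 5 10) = (0 17 13 15 14 5 10)(2 3 9 8 16 7 11 4 12 6) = [17, 1, 3, 9, 12, 10, 2, 11, 16, 8, 0, 4, 6, 15, 5, 14, 7, 13]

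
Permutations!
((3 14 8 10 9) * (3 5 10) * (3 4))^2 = ((3 14 8 4)(5 10 9))^2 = (3 8)(4 14)(5 9 10)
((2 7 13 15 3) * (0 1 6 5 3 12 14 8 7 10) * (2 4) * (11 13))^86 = ((0 1 6 5 3 4 2 10)(7 11 13 15 12 14 8))^86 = (0 2 3 6)(1 10 4 5)(7 13 12 8 11 15 14)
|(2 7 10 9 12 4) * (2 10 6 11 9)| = |(2 7 6 11 9 12 4 10)| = 8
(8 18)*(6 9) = (6 9)(8 18) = [0, 1, 2, 3, 4, 5, 9, 7, 18, 6, 10, 11, 12, 13, 14, 15, 16, 17, 8]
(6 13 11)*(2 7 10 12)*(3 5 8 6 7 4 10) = (2 4 10 12)(3 5 8 6 13 11 7) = [0, 1, 4, 5, 10, 8, 13, 3, 6, 9, 12, 7, 2, 11]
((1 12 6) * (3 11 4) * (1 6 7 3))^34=(1 11 7)(3 12 4)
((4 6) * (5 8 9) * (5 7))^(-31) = (4 6)(5 8 9 7)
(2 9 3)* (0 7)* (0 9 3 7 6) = (0 6)(2 3)(7 9) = [6, 1, 3, 2, 4, 5, 0, 9, 8, 7]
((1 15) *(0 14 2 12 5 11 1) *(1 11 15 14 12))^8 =(15)(1 2 14)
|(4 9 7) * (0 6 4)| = |(0 6 4 9 7)| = 5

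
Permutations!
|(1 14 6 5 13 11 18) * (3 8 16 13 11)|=|(1 14 6 5 11 18)(3 8 16 13)|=12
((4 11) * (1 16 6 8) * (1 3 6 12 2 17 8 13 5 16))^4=((2 17 8 3 6 13 5 16 12)(4 11))^4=(2 6 12 3 16 8 5 17 13)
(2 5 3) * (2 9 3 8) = (2 5 8)(3 9) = [0, 1, 5, 9, 4, 8, 6, 7, 2, 3]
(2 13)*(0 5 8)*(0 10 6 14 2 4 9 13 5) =[0, 1, 5, 3, 9, 8, 14, 7, 10, 13, 6, 11, 12, 4, 2] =(2 5 8 10 6 14)(4 9 13)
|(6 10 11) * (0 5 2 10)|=|(0 5 2 10 11 6)|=6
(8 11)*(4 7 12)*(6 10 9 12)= (4 7 6 10 9 12)(8 11)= [0, 1, 2, 3, 7, 5, 10, 6, 11, 12, 9, 8, 4]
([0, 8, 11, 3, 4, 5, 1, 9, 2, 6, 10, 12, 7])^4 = [0, 12, 9, 3, 4, 5, 11, 8, 7, 2, 10, 6, 1]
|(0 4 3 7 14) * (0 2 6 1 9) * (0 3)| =14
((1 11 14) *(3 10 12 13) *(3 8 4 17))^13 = (1 11 14)(3 17 4 8 13 12 10)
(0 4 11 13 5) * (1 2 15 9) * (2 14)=(0 4 11 13 5)(1 14 2 15 9)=[4, 14, 15, 3, 11, 0, 6, 7, 8, 1, 10, 13, 12, 5, 2, 9]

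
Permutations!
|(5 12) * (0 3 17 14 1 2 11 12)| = |(0 3 17 14 1 2 11 12 5)| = 9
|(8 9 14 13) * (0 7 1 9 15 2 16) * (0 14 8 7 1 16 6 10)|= |(0 1 9 8 15 2 6 10)(7 16 14 13)|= 8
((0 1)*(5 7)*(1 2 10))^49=(0 2 10 1)(5 7)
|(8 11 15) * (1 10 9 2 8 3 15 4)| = 14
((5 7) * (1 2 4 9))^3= ((1 2 4 9)(5 7))^3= (1 9 4 2)(5 7)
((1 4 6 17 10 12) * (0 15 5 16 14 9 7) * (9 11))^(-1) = ((0 15 5 16 14 11 9 7)(1 4 6 17 10 12))^(-1) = (0 7 9 11 14 16 5 15)(1 12 10 17 6 4)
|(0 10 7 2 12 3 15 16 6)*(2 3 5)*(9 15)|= 24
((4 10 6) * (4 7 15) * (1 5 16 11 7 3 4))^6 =((1 5 16 11 7 15)(3 4 10 6))^6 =(16)(3 10)(4 6)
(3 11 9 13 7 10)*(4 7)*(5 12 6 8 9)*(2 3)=(2 3 11 5 12 6 8 9 13 4 7 10)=[0, 1, 3, 11, 7, 12, 8, 10, 9, 13, 2, 5, 6, 4]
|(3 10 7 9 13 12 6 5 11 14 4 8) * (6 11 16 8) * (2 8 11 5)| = 14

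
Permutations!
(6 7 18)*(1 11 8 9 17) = [0, 11, 2, 3, 4, 5, 7, 18, 9, 17, 10, 8, 12, 13, 14, 15, 16, 1, 6] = (1 11 8 9 17)(6 7 18)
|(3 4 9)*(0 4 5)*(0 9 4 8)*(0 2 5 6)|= 7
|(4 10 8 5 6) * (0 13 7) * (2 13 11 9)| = |(0 11 9 2 13 7)(4 10 8 5 6)| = 30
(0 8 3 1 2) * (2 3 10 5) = (0 8 10 5 2)(1 3) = [8, 3, 0, 1, 4, 2, 6, 7, 10, 9, 5]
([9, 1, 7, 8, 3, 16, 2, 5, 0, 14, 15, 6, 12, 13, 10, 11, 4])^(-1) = (0 8 3 4 16 5 7 2 6 11 15 10 14 9)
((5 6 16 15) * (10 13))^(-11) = (5 6 16 15)(10 13)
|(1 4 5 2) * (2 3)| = 5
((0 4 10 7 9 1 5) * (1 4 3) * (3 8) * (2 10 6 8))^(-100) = ((0 2 10 7 9 4 6 8 3 1 5))^(-100) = (0 5 1 3 8 6 4 9 7 10 2)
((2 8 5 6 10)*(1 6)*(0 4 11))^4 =(0 4 11)(1 8 10)(2 6 5)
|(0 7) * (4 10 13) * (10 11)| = 4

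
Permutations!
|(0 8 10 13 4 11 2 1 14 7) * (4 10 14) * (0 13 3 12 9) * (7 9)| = 20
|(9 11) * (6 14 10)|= 6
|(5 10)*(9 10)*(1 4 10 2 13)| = 7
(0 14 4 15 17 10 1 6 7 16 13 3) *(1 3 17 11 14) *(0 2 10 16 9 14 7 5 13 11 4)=(0 1 6 5 13 17 16 11 7 9 14)(2 10 3)(4 15)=[1, 6, 10, 2, 15, 13, 5, 9, 8, 14, 3, 7, 12, 17, 0, 4, 11, 16]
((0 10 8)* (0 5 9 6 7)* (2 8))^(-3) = (0 9 2 7 5 10 6 8)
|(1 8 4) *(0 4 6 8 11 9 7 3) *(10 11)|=|(0 4 1 10 11 9 7 3)(6 8)|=8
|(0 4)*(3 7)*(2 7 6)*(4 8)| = |(0 8 4)(2 7 3 6)| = 12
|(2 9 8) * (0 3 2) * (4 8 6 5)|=8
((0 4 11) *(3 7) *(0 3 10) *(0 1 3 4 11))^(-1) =(0 4 11)(1 10 7 3)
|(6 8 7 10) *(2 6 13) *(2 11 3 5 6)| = |(3 5 6 8 7 10 13 11)| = 8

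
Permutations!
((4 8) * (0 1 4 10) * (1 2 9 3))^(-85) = ((0 2 9 3 1 4 8 10))^(-85) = (0 3 8 2 1 10 9 4)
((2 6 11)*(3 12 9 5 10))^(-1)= ((2 6 11)(3 12 9 5 10))^(-1)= (2 11 6)(3 10 5 9 12)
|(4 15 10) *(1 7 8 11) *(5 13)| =12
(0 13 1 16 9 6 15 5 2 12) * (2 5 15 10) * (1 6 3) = (0 13 6 10 2 12)(1 16 9 3) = [13, 16, 12, 1, 4, 5, 10, 7, 8, 3, 2, 11, 0, 6, 14, 15, 9]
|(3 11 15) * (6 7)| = 6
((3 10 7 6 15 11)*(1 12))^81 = (1 12)(3 6)(7 11)(10 15)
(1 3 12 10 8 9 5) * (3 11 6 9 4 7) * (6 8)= (1 11 8 4 7 3 12 10 6 9 5)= [0, 11, 2, 12, 7, 1, 9, 3, 4, 5, 6, 8, 10]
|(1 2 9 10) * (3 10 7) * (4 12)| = 6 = |(1 2 9 7 3 10)(4 12)|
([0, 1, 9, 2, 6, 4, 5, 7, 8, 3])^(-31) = (2 3 9)(4 5 6)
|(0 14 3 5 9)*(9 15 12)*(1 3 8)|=9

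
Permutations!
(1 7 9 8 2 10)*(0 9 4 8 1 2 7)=(0 9 1)(2 10)(4 8 7)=[9, 0, 10, 3, 8, 5, 6, 4, 7, 1, 2]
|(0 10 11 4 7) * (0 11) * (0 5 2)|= 12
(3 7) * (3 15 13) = (3 7 15 13) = [0, 1, 2, 7, 4, 5, 6, 15, 8, 9, 10, 11, 12, 3, 14, 13]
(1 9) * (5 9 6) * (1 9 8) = [0, 6, 2, 3, 4, 8, 5, 7, 1, 9] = (9)(1 6 5 8)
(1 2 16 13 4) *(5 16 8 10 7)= (1 2 8 10 7 5 16 13 4)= [0, 2, 8, 3, 1, 16, 6, 5, 10, 9, 7, 11, 12, 4, 14, 15, 13]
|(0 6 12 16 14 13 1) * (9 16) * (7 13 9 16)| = |(0 6 12 16 14 9 7 13 1)| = 9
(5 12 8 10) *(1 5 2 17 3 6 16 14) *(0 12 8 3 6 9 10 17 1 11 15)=[12, 5, 1, 9, 4, 8, 16, 7, 17, 10, 2, 15, 3, 13, 11, 0, 14, 6]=(0 12 3 9 10 2 1 5 8 17 6 16 14 11 15)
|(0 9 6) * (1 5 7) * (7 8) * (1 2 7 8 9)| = 10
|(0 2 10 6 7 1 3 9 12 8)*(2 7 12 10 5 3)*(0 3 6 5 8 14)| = |(0 7 1 2 8 3 9 10 5 6 12 14)| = 12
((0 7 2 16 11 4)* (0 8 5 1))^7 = (0 5 4 16 7 1 8 11 2)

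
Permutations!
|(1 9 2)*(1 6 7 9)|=4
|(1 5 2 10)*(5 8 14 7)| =7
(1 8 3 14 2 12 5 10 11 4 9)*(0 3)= [3, 8, 12, 14, 9, 10, 6, 7, 0, 1, 11, 4, 5, 13, 2]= (0 3 14 2 12 5 10 11 4 9 1 8)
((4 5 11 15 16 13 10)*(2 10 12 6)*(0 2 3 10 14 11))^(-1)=((0 2 14 11 15 16 13 12 6 3 10 4 5))^(-1)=(0 5 4 10 3 6 12 13 16 15 11 14 2)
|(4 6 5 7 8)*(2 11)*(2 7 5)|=6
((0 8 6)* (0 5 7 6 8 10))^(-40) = (10)(5 6 7)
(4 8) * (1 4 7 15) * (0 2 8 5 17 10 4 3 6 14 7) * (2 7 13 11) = (0 7 15 1 3 6 14 13 11 2 8)(4 5 17 10) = [7, 3, 8, 6, 5, 17, 14, 15, 0, 9, 4, 2, 12, 11, 13, 1, 16, 10]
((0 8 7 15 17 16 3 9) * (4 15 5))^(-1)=((0 8 7 5 4 15 17 16 3 9))^(-1)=(0 9 3 16 17 15 4 5 7 8)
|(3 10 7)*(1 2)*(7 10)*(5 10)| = |(1 2)(3 7)(5 10)| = 2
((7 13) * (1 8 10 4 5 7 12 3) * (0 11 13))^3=(0 12 8 5 11 3 10 7 13 1 4)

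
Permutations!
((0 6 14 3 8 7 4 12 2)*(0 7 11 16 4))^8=((0 6 14 3 8 11 16 4 12 2 7))^8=(0 12 11 14 7 4 8 6 2 16 3)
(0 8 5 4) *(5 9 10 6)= (0 8 9 10 6 5 4)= [8, 1, 2, 3, 0, 4, 5, 7, 9, 10, 6]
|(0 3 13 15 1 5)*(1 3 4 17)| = |(0 4 17 1 5)(3 13 15)| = 15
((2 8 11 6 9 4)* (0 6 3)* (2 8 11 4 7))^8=(0 6 9 7 2 11 3)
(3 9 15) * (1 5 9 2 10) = [0, 5, 10, 2, 4, 9, 6, 7, 8, 15, 1, 11, 12, 13, 14, 3] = (1 5 9 15 3 2 10)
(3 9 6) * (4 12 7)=(3 9 6)(4 12 7)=[0, 1, 2, 9, 12, 5, 3, 4, 8, 6, 10, 11, 7]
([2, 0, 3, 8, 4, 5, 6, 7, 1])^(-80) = (8)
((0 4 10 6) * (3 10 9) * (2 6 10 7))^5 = (10)(0 2 3 4 6 7 9)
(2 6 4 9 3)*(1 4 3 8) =[0, 4, 6, 2, 9, 5, 3, 7, 1, 8] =(1 4 9 8)(2 6 3)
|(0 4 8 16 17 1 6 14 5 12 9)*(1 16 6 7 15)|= |(0 4 8 6 14 5 12 9)(1 7 15)(16 17)|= 24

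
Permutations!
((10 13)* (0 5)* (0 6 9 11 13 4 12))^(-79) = (0 6 11 10 12 5 9 13 4)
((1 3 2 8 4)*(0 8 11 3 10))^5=((0 8 4 1 10)(2 11 3))^5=(2 3 11)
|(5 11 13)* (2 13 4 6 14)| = 7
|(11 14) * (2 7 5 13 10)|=10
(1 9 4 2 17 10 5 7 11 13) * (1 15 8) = (1 9 4 2 17 10 5 7 11 13 15 8) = [0, 9, 17, 3, 2, 7, 6, 11, 1, 4, 5, 13, 12, 15, 14, 8, 16, 10]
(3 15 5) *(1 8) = (1 8)(3 15 5) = [0, 8, 2, 15, 4, 3, 6, 7, 1, 9, 10, 11, 12, 13, 14, 5]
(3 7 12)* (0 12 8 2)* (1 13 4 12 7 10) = (0 7 8 2)(1 13 4 12 3 10) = [7, 13, 0, 10, 12, 5, 6, 8, 2, 9, 1, 11, 3, 4]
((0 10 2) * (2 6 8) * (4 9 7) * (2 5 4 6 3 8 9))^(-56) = (10)(6 9 7) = ((0 10 3 8 5 4 2)(6 9 7))^(-56)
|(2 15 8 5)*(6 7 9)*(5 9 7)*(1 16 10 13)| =|(1 16 10 13)(2 15 8 9 6 5)| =12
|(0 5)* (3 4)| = 2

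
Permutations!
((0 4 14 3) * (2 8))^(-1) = ((0 4 14 3)(2 8))^(-1) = (0 3 14 4)(2 8)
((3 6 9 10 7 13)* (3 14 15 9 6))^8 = ((7 13 14 15 9 10))^8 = (7 14 9)(10 13 15)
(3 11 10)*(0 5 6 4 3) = (0 5 6 4 3 11 10) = [5, 1, 2, 11, 3, 6, 4, 7, 8, 9, 0, 10]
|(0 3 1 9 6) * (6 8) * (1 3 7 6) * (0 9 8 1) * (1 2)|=|(0 7 6 9 2 1 8)|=7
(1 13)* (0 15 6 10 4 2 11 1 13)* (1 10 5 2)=(0 15 6 5 2 11 10 4 1)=[15, 0, 11, 3, 1, 2, 5, 7, 8, 9, 4, 10, 12, 13, 14, 6]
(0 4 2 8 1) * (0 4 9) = [9, 4, 8, 3, 2, 5, 6, 7, 1, 0] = (0 9)(1 4 2 8)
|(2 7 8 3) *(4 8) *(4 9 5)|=7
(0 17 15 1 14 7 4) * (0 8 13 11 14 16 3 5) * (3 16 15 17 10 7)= (17)(0 10 7 4 8 13 11 14 3 5)(1 15)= [10, 15, 2, 5, 8, 0, 6, 4, 13, 9, 7, 14, 12, 11, 3, 1, 16, 17]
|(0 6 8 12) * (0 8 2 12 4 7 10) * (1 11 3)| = |(0 6 2 12 8 4 7 10)(1 11 3)| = 24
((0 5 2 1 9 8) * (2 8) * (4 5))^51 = (9)(0 8 5 4)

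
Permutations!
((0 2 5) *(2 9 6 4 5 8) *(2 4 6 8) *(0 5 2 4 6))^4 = ((0 9 8 6)(2 4))^4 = (9)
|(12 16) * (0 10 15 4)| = |(0 10 15 4)(12 16)| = 4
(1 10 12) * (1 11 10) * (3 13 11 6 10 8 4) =(3 13 11 8 4)(6 10 12) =[0, 1, 2, 13, 3, 5, 10, 7, 4, 9, 12, 8, 6, 11]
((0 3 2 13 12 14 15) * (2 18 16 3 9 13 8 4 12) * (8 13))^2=((0 9 8 4 12 14 15)(2 13)(3 18 16))^2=(0 8 12 15 9 4 14)(3 16 18)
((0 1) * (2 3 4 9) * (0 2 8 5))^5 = ((0 1 2 3 4 9 8 5))^5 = (0 9 2 5 4 1 8 3)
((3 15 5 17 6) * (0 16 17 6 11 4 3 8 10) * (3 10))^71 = (0 10 4 11 17 16)(3 15 5 6 8) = ((0 16 17 11 4 10)(3 15 5 6 8))^71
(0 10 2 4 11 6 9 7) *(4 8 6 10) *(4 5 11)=(0 5 11 10 2 8 6 9 7)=[5, 1, 8, 3, 4, 11, 9, 0, 6, 7, 2, 10]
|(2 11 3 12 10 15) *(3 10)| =|(2 11 10 15)(3 12)| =4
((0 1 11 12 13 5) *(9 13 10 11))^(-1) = ((0 1 9 13 5)(10 11 12))^(-1) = (0 5 13 9 1)(10 12 11)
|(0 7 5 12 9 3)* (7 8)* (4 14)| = |(0 8 7 5 12 9 3)(4 14)| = 14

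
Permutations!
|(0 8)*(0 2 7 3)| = 5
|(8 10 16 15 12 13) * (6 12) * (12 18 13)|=7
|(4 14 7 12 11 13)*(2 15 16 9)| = |(2 15 16 9)(4 14 7 12 11 13)| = 12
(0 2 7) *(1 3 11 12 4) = (0 2 7)(1 3 11 12 4) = [2, 3, 7, 11, 1, 5, 6, 0, 8, 9, 10, 12, 4]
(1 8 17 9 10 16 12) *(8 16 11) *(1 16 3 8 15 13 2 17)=(1 3 8)(2 17 9 10 11 15 13)(12 16)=[0, 3, 17, 8, 4, 5, 6, 7, 1, 10, 11, 15, 16, 2, 14, 13, 12, 9]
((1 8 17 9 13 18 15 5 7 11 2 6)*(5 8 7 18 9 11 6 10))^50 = (1 6 7)(2 5 15 17)(8 11 10 18)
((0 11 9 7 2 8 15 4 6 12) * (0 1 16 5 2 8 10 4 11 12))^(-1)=(0 6 4 10 2 5 16 1 12)(7 9 11 15 8)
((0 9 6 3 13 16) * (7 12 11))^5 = ((0 9 6 3 13 16)(7 12 11))^5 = (0 16 13 3 6 9)(7 11 12)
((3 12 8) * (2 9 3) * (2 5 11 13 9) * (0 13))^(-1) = (0 11 5 8 12 3 9 13)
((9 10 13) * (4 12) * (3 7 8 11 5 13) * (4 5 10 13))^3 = ((3 7 8 11 10)(4 12 5)(9 13))^3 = (3 11 7 10 8)(9 13)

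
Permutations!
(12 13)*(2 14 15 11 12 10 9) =(2 14 15 11 12 13 10 9) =[0, 1, 14, 3, 4, 5, 6, 7, 8, 2, 9, 12, 13, 10, 15, 11]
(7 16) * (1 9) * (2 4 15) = (1 9)(2 4 15)(7 16) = [0, 9, 4, 3, 15, 5, 6, 16, 8, 1, 10, 11, 12, 13, 14, 2, 7]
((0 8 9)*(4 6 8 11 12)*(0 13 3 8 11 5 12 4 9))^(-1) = (0 8 3 13 9 12 5)(4 11 6)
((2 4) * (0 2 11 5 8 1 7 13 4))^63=(13)(0 2)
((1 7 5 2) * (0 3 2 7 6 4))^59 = ((0 3 2 1 6 4)(5 7))^59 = (0 4 6 1 2 3)(5 7)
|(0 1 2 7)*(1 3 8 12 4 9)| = 9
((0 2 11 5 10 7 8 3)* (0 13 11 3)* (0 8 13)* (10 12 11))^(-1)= ((0 2 3)(5 12 11)(7 13 10))^(-1)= (0 3 2)(5 11 12)(7 10 13)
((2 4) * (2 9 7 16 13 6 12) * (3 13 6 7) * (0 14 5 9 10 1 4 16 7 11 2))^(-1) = (0 12 6 16 2 11 13 3 9 5 14)(1 10 4) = ((0 14 5 9 3 13 11 2 16 6 12)(1 4 10))^(-1)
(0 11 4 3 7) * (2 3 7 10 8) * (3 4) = (0 11 3 10 8 2 4 7) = [11, 1, 4, 10, 7, 5, 6, 0, 2, 9, 8, 3]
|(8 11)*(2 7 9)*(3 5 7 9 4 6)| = 10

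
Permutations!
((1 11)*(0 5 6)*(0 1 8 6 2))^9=((0 5 2)(1 11 8 6))^9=(1 11 8 6)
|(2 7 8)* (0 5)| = |(0 5)(2 7 8)| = 6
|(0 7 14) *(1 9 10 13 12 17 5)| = 21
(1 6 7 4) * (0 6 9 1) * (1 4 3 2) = [6, 9, 1, 2, 0, 5, 7, 3, 8, 4] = (0 6 7 3 2 1 9 4)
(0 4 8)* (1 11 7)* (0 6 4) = (1 11 7)(4 8 6) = [0, 11, 2, 3, 8, 5, 4, 1, 6, 9, 10, 7]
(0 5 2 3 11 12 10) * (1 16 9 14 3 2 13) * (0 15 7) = (0 5 13 1 16 9 14 3 11 12 10 15 7) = [5, 16, 2, 11, 4, 13, 6, 0, 8, 14, 15, 12, 10, 1, 3, 7, 9]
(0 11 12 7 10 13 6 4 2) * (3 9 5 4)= (0 11 12 7 10 13 6 3 9 5 4 2)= [11, 1, 0, 9, 2, 4, 3, 10, 8, 5, 13, 12, 7, 6]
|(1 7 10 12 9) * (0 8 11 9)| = 8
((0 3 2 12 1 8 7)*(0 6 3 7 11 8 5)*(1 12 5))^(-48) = (12)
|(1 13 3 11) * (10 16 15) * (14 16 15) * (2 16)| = |(1 13 3 11)(2 16 14)(10 15)| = 12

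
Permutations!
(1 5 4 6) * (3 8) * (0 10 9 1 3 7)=(0 10 9 1 5 4 6 3 8 7)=[10, 5, 2, 8, 6, 4, 3, 0, 7, 1, 9]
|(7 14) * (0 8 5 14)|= 5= |(0 8 5 14 7)|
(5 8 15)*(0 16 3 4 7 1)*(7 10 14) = (0 16 3 4 10 14 7 1)(5 8 15) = [16, 0, 2, 4, 10, 8, 6, 1, 15, 9, 14, 11, 12, 13, 7, 5, 3]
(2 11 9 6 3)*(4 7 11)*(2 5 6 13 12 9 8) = (2 4 7 11 8)(3 5 6)(9 13 12) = [0, 1, 4, 5, 7, 6, 3, 11, 2, 13, 10, 8, 9, 12]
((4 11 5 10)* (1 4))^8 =(1 5 4 10 11)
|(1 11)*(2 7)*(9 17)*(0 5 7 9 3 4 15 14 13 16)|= 12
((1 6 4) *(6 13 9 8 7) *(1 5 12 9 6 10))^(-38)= ((1 13 6 4 5 12 9 8 7 10))^(-38)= (1 6 5 9 7)(4 12 8 10 13)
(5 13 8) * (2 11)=[0, 1, 11, 3, 4, 13, 6, 7, 5, 9, 10, 2, 12, 8]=(2 11)(5 13 8)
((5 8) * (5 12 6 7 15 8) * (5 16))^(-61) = (5 16)(6 12 8 15 7)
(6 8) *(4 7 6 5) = (4 7 6 8 5) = [0, 1, 2, 3, 7, 4, 8, 6, 5]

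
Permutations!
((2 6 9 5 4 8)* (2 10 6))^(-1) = (4 5 9 6 10 8)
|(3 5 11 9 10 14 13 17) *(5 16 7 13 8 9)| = 20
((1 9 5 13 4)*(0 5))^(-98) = ((0 5 13 4 1 9))^(-98) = (0 1 13)(4 5 9)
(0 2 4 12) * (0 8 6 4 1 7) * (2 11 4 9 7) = [11, 2, 1, 3, 12, 5, 9, 0, 6, 7, 10, 4, 8] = (0 11 4 12 8 6 9 7)(1 2)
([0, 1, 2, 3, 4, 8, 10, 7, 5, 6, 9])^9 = [0, 1, 2, 3, 4, 8, 6, 7, 5, 9, 10]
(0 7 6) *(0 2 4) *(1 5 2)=(0 7 6 1 5 2 4)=[7, 5, 4, 3, 0, 2, 1, 6]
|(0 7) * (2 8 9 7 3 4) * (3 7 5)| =6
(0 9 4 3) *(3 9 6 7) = (0 6 7 3)(4 9) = [6, 1, 2, 0, 9, 5, 7, 3, 8, 4]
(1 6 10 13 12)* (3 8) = [0, 6, 2, 8, 4, 5, 10, 7, 3, 9, 13, 11, 1, 12] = (1 6 10 13 12)(3 8)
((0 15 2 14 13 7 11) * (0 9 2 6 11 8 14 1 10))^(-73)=(0 10 1 2 9 11 6 15)(7 13 14 8)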